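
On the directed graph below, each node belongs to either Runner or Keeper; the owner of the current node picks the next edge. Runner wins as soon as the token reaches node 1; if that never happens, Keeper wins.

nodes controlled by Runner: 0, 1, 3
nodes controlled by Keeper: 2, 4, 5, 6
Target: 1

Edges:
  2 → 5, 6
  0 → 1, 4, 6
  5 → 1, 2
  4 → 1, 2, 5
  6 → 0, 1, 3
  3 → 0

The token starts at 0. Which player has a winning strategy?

Runner

A0 = {1}
A1: add {0} — 0 (Runner) has 0→1.
0 ∈ A1, so Runner can force the target.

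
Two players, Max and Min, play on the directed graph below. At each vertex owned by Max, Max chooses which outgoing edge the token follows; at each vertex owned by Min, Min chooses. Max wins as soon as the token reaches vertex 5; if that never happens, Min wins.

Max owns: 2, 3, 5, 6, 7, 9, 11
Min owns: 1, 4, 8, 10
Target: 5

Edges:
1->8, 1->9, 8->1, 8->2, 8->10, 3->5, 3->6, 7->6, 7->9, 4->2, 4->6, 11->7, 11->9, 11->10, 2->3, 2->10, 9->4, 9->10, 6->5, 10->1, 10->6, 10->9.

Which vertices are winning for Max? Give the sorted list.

2, 3, 4, 5, 6, 7, 9, 11

A0 = {5}
A1: add {3, 6} — 3 (Max) has 3→5; 6 (Max) has 6→5.
A2: add {2, 7} — 2 (Max) has 2→3; 7 (Max) has 7→6.
A3: add {4, 11} — 4 (Min): all of {2, 6} already in; 11 (Max) has 11→7.
A4: add {9} — 9 (Max) has 9→4.
A5 = A4; e.g. 1 (Min) can still go to 8. Fixed point.
Max's winning region = {2, 3, 4, 5, 6, 7, 9, 11}.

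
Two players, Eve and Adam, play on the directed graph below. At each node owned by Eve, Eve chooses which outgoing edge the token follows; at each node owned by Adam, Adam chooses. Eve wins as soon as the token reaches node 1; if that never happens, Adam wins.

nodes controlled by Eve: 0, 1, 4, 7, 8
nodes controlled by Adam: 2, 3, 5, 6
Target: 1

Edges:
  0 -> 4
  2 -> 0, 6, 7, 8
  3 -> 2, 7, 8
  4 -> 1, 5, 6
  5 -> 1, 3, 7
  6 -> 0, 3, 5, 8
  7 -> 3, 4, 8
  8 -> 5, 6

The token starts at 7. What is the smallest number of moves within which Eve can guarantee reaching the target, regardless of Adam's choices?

A0 = {1}
A1: add {4} — 4 (Eve) has 4→1.
A2: add {0, 7} — 0 (Eve) has 0→4; 7 (Eve) has 7→4.
A3 = A2; e.g. 2 (Adam) can still go to 6. Fixed point.
7 enters the attractor at level 2, so Eve can force the target in 2 moves from there.

2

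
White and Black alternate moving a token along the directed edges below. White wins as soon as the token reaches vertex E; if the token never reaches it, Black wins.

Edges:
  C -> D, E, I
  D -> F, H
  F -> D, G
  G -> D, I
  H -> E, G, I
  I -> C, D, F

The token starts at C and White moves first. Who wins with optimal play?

Track states (vertex, player-to-move).
A0 = {(E,White), (E,Black)}
A1: add {(C,White), (H,White)}.
(C,White) ∈ A1 ⇒ White forces the target.

White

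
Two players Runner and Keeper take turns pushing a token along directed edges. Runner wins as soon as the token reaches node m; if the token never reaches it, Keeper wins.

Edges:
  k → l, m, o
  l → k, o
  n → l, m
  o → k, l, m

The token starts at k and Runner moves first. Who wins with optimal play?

Runner

Track states (vertex, player-to-move).
A0 = {(m,Runner), (m,Keeper)}
A1: add {(k,Runner), (n,Runner), (o,Runner)}.
(k,Runner) ∈ A1 ⇒ Runner forces the target.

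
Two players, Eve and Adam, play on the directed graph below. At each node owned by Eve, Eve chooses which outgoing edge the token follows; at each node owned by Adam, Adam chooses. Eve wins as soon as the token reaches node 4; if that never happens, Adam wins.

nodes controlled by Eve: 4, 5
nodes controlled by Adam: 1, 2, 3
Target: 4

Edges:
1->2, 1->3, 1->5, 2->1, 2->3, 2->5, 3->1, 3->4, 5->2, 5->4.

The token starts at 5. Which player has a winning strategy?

A0 = {4}
A1: add {5} — 5 (Eve) has 5→4.
A2 = A1; e.g. 1 (Adam) can still go to 2. Fixed point.
5 ∈ A1, so Eve can force the target.

Eve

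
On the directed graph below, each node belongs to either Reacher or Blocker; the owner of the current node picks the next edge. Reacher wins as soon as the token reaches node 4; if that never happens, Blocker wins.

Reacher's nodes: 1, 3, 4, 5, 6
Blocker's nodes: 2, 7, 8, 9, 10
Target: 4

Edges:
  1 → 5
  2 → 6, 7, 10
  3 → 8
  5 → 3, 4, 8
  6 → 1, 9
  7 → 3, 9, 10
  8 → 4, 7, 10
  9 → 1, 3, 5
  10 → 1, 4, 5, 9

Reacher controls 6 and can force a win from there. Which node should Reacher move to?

A0 = {4}
A1: add {5} — 5 (Reacher) has 5→4.
A2: add {1} — 1 (Reacher) has 1→5.
A3: add {6} — 6 (Reacher) has 6→1.
A4 = A3; e.g. 2 (Blocker) can still go to 7. Fixed point.
From 6, successor 1 is in the attractor (rank 2); the other successor 9 is not.

1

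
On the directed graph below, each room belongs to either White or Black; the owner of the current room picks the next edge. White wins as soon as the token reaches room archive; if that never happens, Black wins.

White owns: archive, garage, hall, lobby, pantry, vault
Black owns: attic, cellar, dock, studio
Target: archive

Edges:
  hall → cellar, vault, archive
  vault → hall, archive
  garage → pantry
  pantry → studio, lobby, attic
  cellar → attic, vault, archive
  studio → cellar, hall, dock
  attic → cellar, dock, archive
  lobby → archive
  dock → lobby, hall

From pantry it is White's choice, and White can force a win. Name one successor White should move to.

lobby

A0 = {archive}
A1: add {hall, lobby, vault} — lobby (White) has lobby→archive; hall (White) has hall→archive; vault (White) has vault→archive.
A2: add {dock, pantry} — pantry (White) has pantry→lobby; dock (Black): all of {lobby, hall} already in.
A3: add {garage} — garage (White) has garage→pantry.
A4 = A3; e.g. cellar (Black) can still go to attic. Fixed point.
From pantry, successor lobby is in the attractor (rank 1); the other successors attic, studio are not.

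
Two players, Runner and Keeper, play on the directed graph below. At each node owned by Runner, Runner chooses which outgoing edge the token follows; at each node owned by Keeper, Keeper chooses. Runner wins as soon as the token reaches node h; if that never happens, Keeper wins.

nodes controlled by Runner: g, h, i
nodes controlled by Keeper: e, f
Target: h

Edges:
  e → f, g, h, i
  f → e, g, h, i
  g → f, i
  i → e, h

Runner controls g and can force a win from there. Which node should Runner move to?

A0 = {h}
A1: add {i} — i (Runner) has i→h.
A2: add {g} — g (Runner) has g→i.
A3 = A2; e.g. e (Keeper) can still go to f. Fixed point.
From g, successor i is in the attractor (rank 1); the other successor f is not.

i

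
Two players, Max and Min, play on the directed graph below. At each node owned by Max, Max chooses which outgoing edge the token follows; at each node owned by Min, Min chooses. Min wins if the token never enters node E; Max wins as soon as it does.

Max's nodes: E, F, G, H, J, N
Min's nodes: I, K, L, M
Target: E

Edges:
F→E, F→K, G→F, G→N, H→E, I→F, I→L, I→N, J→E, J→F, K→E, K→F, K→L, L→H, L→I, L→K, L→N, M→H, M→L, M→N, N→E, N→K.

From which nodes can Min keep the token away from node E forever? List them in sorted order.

A0 = {E}
A1: add {F, H, J, N} — F (Max) has F→E; H (Max) has H→E; J (Max) has J→E; N (Max) has N→E.
A2: add {G} — G (Max) has G→F.
A3 = A2; e.g. I (Min) can still go to L. Fixed point.
Max's attractor = {E, F, G, H, J, N}; Min avoids the target exactly from the complement.

I, K, L, M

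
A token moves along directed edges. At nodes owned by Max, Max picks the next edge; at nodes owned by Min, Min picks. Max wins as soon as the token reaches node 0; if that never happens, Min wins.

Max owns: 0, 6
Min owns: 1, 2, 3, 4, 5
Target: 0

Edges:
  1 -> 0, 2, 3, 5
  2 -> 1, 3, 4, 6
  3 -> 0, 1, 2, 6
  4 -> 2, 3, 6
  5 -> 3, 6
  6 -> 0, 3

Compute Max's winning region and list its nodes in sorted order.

0, 6

A0 = {0}
A1: add {6} — 6 (Max) has 6→0.
A2 = A1; e.g. 1 (Min) can still go to 2. Fixed point.
Max's winning region = {0, 6}.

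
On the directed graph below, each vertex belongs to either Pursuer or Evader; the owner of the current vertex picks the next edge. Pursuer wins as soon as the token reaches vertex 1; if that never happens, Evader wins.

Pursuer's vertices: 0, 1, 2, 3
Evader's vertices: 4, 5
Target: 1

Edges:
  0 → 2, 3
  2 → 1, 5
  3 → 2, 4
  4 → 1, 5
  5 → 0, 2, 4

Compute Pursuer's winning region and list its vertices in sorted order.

A0 = {1}
A1: add {2} — 2 (Pursuer) has 2→1.
A2: add {0, 3} — 0 (Pursuer) has 0→2; 3 (Pursuer) has 3→2.
A3 = A2; e.g. 4 (Evader) can still go to 5. Fixed point.
Pursuer's winning region = {0, 1, 2, 3}.

0, 1, 2, 3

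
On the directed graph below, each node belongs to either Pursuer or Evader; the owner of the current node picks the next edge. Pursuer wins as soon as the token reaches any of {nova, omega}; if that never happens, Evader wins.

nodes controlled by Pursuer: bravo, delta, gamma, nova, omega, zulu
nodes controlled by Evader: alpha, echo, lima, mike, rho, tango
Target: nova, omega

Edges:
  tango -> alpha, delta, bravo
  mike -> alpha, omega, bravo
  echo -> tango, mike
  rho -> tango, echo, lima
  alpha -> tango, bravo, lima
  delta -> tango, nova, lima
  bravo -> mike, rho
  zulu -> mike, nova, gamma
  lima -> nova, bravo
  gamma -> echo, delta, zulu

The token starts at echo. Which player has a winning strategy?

Evader

A0 = {nova, omega}
A1: add {delta, zulu} — delta (Pursuer) has delta→nova; zulu (Pursuer) has zulu→nova.
A2: add {gamma} — gamma (Pursuer) has gamma→delta.
A3 = A2; e.g. tango (Evader) can still go to alpha. Fixed point.
echo never enters the attractor, so Evader can avoid the target forever.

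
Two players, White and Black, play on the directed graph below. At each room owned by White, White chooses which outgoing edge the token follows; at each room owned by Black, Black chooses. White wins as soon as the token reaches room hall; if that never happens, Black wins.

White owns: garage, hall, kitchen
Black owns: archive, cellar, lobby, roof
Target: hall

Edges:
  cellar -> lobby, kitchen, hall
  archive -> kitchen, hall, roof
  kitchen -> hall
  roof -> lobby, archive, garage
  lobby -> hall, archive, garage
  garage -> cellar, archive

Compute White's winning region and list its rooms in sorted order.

hall, kitchen

A0 = {hall}
A1: add {kitchen} — kitchen (White) has kitchen→hall.
A2 = A1; e.g. lobby (Black) can still go to archive. Fixed point.
White's winning region = {hall, kitchen}.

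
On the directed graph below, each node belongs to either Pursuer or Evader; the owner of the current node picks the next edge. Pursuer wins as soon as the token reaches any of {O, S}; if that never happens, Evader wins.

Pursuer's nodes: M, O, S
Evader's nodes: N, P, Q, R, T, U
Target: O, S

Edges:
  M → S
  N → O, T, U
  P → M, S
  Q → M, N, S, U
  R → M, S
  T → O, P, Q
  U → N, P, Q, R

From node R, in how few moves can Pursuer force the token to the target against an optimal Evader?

A0 = {O, S}
A1: add {M} — M (Pursuer) has M→S.
A2: add {P, R} — P (Evader): all of {M, S} already in; R (Evader): all of {M, S} already in.
A3 = A2; e.g. N (Evader) can still go to T. Fixed point.
R enters the attractor at level 2, so Pursuer can force the target in 2 moves from there.

2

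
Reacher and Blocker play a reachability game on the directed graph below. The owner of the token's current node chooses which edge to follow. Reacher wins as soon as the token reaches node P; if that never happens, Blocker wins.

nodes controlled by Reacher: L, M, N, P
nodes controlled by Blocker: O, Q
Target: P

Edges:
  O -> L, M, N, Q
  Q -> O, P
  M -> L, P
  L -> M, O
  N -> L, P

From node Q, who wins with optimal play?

Blocker

A0 = {P}
A1: add {M, N} — M (Reacher) has M→P; N (Reacher) has N→P.
A2: add {L} — L (Reacher) has L→M.
A3 = A2; e.g. O (Blocker) can still go to Q. Fixed point.
Q never enters the attractor, so Blocker can avoid the target forever.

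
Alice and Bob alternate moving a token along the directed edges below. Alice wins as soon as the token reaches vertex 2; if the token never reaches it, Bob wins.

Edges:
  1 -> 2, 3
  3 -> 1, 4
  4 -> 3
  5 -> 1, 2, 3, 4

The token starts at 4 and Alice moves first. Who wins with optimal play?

Bob

Track states (vertex, player-to-move).
A0 = {(2,Alice), (2,Bob)}
A1: add {(1,Alice), (5,Alice)}.
A2 = A1; e.g. (1,Bob) stays out. (4,Alice) never enters ⇒ Bob avoids the target.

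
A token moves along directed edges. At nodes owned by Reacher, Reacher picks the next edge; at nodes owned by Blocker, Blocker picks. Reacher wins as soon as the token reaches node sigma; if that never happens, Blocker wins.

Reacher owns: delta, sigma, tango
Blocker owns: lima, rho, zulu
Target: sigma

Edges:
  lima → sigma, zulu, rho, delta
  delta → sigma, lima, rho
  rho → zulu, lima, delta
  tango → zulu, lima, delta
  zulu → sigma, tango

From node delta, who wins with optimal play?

Reacher

A0 = {sigma}
A1: add {delta} — delta (Reacher) has delta→sigma.
delta ∈ A1, so Reacher can force the target.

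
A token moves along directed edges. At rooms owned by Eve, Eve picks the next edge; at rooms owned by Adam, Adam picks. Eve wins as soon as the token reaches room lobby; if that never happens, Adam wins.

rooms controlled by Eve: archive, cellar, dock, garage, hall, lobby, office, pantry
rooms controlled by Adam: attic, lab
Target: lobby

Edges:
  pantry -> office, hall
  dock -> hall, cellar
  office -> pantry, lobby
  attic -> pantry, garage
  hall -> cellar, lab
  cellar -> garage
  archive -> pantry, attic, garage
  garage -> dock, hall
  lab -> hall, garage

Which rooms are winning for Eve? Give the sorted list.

A0 = {lobby}
A1: add {office} — office (Eve) has office→lobby.
A2: add {pantry} — pantry (Eve) has pantry→office.
A3: add {archive} — archive (Eve) has archive→pantry.
A4 = A3; e.g. dock (Eve) has no edge into A3. Fixed point.
Eve's winning region = {archive, lobby, office, pantry}.

archive, lobby, office, pantry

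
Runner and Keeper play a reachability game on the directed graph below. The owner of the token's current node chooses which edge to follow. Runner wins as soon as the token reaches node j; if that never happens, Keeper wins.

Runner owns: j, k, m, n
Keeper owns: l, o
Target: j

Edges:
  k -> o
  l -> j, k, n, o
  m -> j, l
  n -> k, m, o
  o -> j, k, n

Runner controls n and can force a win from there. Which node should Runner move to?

A0 = {j}
A1: add {m} — m (Runner) has m→j.
A2: add {n} — n (Runner) has n→m.
A3 = A2; e.g. k (Runner) has no edge into A2. Fixed point.
From n, successor m is in the attractor (rank 1); the other successors k, o are not.

m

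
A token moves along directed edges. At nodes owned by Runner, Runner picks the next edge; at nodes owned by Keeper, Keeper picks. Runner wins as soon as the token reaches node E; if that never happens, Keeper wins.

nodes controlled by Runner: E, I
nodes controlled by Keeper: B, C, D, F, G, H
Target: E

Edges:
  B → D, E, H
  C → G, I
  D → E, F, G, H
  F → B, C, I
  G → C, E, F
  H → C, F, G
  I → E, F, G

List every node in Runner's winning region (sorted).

A0 = {E}
A1: add {I} — I (Runner) has I→E.
A2 = A1; e.g. B (Keeper) can still go to D. Fixed point.
Runner's winning region = {E, I}.

E, I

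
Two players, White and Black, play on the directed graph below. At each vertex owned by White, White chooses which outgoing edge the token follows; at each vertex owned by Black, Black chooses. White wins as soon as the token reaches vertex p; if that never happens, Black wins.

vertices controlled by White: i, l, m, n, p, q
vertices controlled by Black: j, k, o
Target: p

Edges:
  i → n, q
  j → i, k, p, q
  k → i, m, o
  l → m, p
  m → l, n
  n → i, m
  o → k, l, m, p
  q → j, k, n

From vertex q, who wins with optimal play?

A0 = {p}
A1: add {l} — l (White) has l→p.
A2: add {m} — m (White) has m→l.
A3: add {n} — n (White) has n→m.
A4: add {i, q} — i (White) has i→n; q (White) has q→n.
A5 = A4; e.g. j (Black) can still go to k. Fixed point.
q ∈ A4, so White can force the target.

White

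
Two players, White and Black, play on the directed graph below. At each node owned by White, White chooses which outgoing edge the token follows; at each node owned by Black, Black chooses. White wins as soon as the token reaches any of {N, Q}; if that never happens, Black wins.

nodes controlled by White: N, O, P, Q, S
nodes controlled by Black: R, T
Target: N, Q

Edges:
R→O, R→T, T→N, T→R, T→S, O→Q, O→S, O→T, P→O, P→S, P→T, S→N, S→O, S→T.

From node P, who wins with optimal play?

White

A0 = {N, Q}
A1: add {O, S} — O (White) has O→Q; S (White) has S→N.
A2: add {P} — P (White) has P→O.
A3 = A2; e.g. R (Black) can still go to T. Fixed point.
P ∈ A2, so White can force the target.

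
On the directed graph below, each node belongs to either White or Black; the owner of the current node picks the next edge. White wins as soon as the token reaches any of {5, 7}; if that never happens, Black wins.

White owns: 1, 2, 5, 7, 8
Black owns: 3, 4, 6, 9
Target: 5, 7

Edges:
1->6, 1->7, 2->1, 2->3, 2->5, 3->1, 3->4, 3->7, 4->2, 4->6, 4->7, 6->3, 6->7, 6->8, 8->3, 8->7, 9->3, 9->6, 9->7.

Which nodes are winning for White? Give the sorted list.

A0 = {5, 7}
A1: add {1, 2, 8} — 1 (White) has 1→7; 2 (White) has 2→5; 8 (White) has 8→7.
A2 = A1; e.g. 3 (Black) can still go to 4. Fixed point.
White's winning region = {1, 2, 5, 7, 8}.

1, 2, 5, 7, 8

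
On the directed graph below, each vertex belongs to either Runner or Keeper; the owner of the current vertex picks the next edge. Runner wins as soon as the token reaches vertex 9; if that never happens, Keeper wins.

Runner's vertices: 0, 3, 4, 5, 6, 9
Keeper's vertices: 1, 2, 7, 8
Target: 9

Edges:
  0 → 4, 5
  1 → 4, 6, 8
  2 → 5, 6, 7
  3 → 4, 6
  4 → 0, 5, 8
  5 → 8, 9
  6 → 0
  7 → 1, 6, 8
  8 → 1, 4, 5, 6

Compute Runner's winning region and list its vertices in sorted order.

A0 = {9}
A1: add {5} — 5 (Runner) has 5→9.
A2: add {0, 4} — 0 (Runner) has 0→5; 4 (Runner) has 4→5.
A3: add {3, 6} — 3 (Runner) has 3→4; 6 (Runner) has 6→0.
A4 = A3; e.g. 1 (Keeper) can still go to 8. Fixed point.
Runner's winning region = {0, 3, 4, 5, 6, 9}.

0, 3, 4, 5, 6, 9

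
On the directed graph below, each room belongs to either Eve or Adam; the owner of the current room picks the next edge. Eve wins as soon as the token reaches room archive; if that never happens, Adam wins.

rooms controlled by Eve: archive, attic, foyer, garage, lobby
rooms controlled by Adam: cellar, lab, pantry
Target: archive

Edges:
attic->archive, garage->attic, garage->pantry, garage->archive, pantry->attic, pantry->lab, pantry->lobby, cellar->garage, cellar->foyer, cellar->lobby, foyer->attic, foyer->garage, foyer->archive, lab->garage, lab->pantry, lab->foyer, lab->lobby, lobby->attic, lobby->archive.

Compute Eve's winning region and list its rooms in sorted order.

archive, attic, cellar, foyer, garage, lobby

A0 = {archive}
A1: add {attic, foyer, garage, lobby} — attic (Eve) has attic→archive; garage (Eve) has garage→archive; foyer (Eve) has foyer→archive; lobby (Eve) has lobby→archive.
A2: add {cellar} — cellar (Adam): all of {garage, foyer, lobby} already in.
A3 = A2; e.g. pantry (Adam) can still go to lab. Fixed point.
Eve's winning region = {archive, attic, cellar, foyer, garage, lobby}.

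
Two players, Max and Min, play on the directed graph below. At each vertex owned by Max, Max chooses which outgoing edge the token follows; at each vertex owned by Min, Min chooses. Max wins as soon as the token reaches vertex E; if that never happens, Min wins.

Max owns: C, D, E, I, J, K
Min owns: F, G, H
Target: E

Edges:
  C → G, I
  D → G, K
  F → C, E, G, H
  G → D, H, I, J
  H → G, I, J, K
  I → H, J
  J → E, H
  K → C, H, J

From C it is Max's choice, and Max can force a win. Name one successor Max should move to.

A0 = {E}
A1: add {J} — J (Max) has J→E.
A2: add {I, K} — I (Max) has I→J; K (Max) has K→J.
A3: add {C, D} — C (Max) has C→I; D (Max) has D→K.
A4 = A3; e.g. F (Min) can still go to G. Fixed point.
From C, successor I is in the attractor (rank 2); the other successor G is not.

I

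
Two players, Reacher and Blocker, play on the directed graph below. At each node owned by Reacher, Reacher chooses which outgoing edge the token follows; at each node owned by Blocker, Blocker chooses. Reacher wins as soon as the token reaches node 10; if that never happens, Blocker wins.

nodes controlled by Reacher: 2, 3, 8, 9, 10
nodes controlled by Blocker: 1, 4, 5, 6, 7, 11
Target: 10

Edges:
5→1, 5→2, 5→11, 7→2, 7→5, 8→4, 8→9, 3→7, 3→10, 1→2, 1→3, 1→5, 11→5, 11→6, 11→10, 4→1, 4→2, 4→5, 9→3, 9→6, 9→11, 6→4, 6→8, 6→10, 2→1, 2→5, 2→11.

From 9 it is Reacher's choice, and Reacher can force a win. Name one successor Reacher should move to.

A0 = {10}
A1: add {3} — 3 (Reacher) has 3→10.
A2: add {9} — 9 (Reacher) has 9→3.
A3: add {8} — 8 (Reacher) has 8→9.
A4 = A3; e.g. 1 (Blocker) can still go to 2. Fixed point.
From 9, successor 3 is in the attractor (rank 1); the other successors 6, 11 are not.

3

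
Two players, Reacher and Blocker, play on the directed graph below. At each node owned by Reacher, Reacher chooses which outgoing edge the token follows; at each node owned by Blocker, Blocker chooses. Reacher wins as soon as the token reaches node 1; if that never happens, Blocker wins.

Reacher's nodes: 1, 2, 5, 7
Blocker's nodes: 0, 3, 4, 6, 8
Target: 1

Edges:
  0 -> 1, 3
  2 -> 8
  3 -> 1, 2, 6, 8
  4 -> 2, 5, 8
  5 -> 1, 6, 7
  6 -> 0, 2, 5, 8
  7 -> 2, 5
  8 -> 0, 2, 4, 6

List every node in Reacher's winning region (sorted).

A0 = {1}
A1: add {5} — 5 (Reacher) has 5→1.
A2: add {7} — 7 (Reacher) has 7→5.
A3 = A2; e.g. 0 (Blocker) can still go to 3. Fixed point.
Reacher's winning region = {1, 5, 7}.

1, 5, 7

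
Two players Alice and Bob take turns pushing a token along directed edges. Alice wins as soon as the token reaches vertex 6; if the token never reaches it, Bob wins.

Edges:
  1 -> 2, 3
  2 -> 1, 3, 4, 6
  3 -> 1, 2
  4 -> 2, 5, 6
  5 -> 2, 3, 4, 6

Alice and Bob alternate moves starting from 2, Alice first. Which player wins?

Track states (vertex, player-to-move).
A0 = {(6,Alice), (6,Bob)}
A1: add {(2,Alice), (4,Alice), (5,Alice)}.
(2,Alice) ∈ A1 ⇒ Alice forces the target.

Alice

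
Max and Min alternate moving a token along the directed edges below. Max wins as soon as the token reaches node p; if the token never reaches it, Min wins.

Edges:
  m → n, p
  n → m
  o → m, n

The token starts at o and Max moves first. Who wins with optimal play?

Track states (vertex, player-to-move).
A0 = {(p,Max), (p,Min)}
A1: add {(m,Max)}.
A2: add {(n,Min)}.
A3: add {(o,Max)}.
(o,Max) ∈ A3 ⇒ Max forces the target.

Max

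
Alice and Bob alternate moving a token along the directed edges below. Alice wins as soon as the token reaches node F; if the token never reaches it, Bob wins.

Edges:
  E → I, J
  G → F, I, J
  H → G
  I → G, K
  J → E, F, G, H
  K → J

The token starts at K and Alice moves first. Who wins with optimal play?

Track states (vertex, player-to-move).
A0 = {(F,Alice), (F,Bob)}
A1: add {(G,Alice), (J,Alice)}.
A2: add {(H,Bob), (K,Bob)}.
A3: add {(I,Alice)}.
A4: add {(E,Bob), (G,Bob)}.
A5: add {(H,Alice)}.
A6 = A5; e.g. (E,Alice) stays out. (K,Alice) never enters ⇒ Bob avoids the target.

Bob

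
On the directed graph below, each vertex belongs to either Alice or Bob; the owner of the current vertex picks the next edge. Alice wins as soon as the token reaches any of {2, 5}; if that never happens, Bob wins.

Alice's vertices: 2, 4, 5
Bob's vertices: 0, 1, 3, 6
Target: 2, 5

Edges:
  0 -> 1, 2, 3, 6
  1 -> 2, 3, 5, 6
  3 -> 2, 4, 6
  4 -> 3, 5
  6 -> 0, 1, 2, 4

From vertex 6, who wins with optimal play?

A0 = {2, 5}
A1: add {4} — 4 (Alice) has 4→5.
A2 = A1; e.g. 0 (Bob) can still go to 1. Fixed point.
6 never enters the attractor, so Bob can avoid the target forever.

Bob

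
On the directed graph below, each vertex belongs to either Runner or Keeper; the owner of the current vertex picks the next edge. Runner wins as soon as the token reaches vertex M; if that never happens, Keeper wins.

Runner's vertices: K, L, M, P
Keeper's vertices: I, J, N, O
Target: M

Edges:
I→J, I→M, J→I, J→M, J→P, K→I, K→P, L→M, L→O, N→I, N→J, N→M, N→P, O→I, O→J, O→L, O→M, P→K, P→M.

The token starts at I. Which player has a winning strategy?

Keeper

A0 = {M}
A1: add {L, P} — L (Runner) has L→M; P (Runner) has P→M.
A2: add {K} — K (Runner) has K→P.
A3 = A2; e.g. I (Keeper) can still go to J. Fixed point.
I never enters the attractor, so Keeper can avoid the target forever.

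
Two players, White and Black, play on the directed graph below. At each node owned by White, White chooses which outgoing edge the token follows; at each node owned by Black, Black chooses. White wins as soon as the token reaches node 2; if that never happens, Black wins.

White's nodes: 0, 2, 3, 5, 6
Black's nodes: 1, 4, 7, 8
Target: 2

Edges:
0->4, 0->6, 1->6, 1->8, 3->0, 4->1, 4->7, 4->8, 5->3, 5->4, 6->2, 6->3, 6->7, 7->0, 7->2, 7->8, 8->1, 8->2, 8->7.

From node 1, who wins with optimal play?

Black

A0 = {2}
A1: add {6} — 6 (White) has 6→2.
A2: add {0} — 0 (White) has 0→6.
A3: add {3} — 3 (White) has 3→0.
A4: add {5} — 5 (White) has 5→3.
A5 = A4; e.g. 1 (Black) can still go to 8. Fixed point.
1 never enters the attractor, so Black can avoid the target forever.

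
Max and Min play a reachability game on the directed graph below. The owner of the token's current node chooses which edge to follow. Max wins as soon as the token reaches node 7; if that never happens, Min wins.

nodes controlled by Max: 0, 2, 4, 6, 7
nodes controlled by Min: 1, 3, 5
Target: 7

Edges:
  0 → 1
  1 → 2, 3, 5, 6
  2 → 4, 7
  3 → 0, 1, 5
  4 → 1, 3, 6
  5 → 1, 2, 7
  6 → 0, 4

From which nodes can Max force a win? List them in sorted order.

2, 7

A0 = {7}
A1: add {2} — 2 (Max) has 2→7.
A2 = A1; e.g. 0 (Max) has no edge into A1. Fixed point.
Max's winning region = {2, 7}.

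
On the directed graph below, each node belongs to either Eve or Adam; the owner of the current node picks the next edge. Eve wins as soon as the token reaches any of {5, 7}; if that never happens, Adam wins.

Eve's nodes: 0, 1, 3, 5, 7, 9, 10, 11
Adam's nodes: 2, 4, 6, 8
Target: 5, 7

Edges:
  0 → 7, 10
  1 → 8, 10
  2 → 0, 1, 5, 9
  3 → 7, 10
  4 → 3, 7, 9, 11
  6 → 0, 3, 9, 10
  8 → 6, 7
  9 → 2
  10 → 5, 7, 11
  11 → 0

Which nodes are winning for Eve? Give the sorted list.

0, 1, 3, 5, 7, 10, 11

A0 = {5, 7}
A1: add {0, 3, 10} — 0 (Eve) has 0→7; 3 (Eve) has 3→7; 10 (Eve) has 10→5.
A2: add {1, 11} — 1 (Eve) has 1→10; 11 (Eve) has 11→0.
A3 = A2; e.g. 2 (Adam) can still go to 9. Fixed point.
Eve's winning region = {0, 1, 3, 5, 7, 10, 11}.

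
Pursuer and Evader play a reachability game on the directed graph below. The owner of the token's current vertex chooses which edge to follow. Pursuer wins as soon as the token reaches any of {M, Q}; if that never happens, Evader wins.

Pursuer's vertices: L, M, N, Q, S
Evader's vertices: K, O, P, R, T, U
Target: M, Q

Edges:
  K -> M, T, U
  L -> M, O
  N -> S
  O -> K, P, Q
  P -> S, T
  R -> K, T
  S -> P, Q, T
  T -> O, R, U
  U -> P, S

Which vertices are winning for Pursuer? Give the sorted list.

L, M, N, Q, S

A0 = {M, Q}
A1: add {L, S} — L (Pursuer) has L→M; S (Pursuer) has S→Q.
A2: add {N} — N (Pursuer) has N→S.
A3 = A2; e.g. K (Evader) can still go to T. Fixed point.
Pursuer's winning region = {L, M, N, Q, S}.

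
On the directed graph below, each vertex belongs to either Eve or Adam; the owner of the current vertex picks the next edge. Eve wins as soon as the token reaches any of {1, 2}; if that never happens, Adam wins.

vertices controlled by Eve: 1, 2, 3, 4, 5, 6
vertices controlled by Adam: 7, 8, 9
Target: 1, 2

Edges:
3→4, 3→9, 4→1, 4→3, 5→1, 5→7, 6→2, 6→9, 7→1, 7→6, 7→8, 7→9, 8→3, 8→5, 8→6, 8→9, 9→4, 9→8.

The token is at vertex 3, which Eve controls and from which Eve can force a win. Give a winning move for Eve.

A0 = {1, 2}
A1: add {4, 5, 6} — 4 (Eve) has 4→1; 5 (Eve) has 5→1; 6 (Eve) has 6→2.
A2: add {3} — 3 (Eve) has 3→4.
A3 = A2; e.g. 7 (Adam) can still go to 8. Fixed point.
From 3, successor 4 is in the attractor (rank 1); the other successor 9 is not.

4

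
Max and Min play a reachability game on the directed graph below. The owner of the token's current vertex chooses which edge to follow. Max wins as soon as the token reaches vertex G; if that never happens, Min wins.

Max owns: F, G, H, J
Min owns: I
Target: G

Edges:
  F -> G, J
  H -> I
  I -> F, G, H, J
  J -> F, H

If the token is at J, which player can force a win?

A0 = {G}
A1: add {F} — F (Max) has F→G.
A2: add {J} — J (Max) has J→F.
A3 = A2; e.g. H (Max) has no edge into A2. Fixed point.
J ∈ A2, so Max can force the target.

Max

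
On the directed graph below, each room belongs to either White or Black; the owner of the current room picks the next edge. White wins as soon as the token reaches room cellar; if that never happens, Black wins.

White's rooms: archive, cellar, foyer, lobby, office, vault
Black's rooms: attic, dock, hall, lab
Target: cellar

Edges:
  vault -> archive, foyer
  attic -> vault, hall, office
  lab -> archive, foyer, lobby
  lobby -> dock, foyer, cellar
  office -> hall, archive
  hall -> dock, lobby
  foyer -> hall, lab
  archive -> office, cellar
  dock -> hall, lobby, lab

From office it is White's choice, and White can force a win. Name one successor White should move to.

archive

A0 = {cellar}
A1: add {archive, lobby} — archive (White) has archive→cellar; lobby (White) has lobby→cellar.
A2: add {office, vault} — vault (White) has vault→archive; office (White) has office→archive.
A3 = A2; e.g. hall (Black) can still go to dock. Fixed point.
From office, successor archive is in the attractor (rank 1); the other successor hall is not.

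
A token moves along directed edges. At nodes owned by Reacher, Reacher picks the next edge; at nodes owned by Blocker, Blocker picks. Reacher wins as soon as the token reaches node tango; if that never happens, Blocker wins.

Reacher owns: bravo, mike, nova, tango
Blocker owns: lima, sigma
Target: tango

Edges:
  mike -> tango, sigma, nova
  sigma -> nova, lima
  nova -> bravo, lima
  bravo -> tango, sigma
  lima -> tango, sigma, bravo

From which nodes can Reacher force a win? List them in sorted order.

A0 = {tango}
A1: add {bravo, mike} — mike (Reacher) has mike→tango; bravo (Reacher) has bravo→tango.
A2: add {nova} — nova (Reacher) has nova→bravo.
A3 = A2; e.g. sigma (Blocker) can still go to lima. Fixed point.
Reacher's winning region = {bravo, mike, nova, tango}.

bravo, mike, nova, tango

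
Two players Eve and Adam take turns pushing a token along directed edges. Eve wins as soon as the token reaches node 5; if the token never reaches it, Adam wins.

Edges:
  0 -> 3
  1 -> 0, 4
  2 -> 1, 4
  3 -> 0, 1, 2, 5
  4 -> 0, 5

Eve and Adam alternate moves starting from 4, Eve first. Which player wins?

Eve

Track states (vertex, player-to-move).
A0 = {(5,Eve), (5,Adam)}
A1: add {(3,Eve), (4,Eve)}.
(4,Eve) ∈ A1 ⇒ Eve forces the target.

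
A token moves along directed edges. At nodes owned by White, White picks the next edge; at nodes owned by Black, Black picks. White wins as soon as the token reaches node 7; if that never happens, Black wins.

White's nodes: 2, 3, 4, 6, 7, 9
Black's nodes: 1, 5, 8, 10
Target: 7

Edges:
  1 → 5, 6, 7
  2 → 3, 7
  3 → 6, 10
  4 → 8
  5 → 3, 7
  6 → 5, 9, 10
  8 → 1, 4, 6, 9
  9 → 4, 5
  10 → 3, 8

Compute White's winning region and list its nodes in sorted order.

2, 7

A0 = {7}
A1: add {2} — 2 (White) has 2→7.
A2 = A1; e.g. 1 (Black) can still go to 5. Fixed point.
White's winning region = {2, 7}.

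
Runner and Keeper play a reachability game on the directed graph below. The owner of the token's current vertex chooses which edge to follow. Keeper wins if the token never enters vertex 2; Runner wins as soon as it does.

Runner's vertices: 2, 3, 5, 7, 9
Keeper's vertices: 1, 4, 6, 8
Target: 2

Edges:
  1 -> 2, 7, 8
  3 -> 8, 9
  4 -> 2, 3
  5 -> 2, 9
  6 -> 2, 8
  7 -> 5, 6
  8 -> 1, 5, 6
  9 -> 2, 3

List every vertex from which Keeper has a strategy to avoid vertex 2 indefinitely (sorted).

1, 6, 8

A0 = {2}
A1: add {5, 9} — 5 (Runner) has 5→2; 9 (Runner) has 9→2.
A2: add {3, 7} — 3 (Runner) has 3→9; 7 (Runner) has 7→5.
A3: add {4} — 4 (Keeper): all of {2, 3} already in.
A4 = A3; e.g. 1 (Keeper) can still go to 8. Fixed point.
Runner's attractor = {2, 3, 4, 5, 7, 9}; Keeper avoids the target exactly from the complement.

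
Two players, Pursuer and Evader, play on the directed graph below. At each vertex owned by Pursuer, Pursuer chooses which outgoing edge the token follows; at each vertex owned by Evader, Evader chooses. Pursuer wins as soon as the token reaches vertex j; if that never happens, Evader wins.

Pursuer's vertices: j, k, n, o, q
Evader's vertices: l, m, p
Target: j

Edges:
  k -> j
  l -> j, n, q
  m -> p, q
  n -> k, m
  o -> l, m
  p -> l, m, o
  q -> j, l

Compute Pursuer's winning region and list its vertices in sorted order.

A0 = {j}
A1: add {k, q} — k (Pursuer) has k→j; q (Pursuer) has q→j.
A2: add {n} — n (Pursuer) has n→k.
A3: add {l} — l (Evader): all of {j, n, q} already in.
A4: add {o} — o (Pursuer) has o→l.
A5 = A4; e.g. m (Evader) can still go to p. Fixed point.
Pursuer's winning region = {j, k, l, n, o, q}.

j, k, l, n, o, q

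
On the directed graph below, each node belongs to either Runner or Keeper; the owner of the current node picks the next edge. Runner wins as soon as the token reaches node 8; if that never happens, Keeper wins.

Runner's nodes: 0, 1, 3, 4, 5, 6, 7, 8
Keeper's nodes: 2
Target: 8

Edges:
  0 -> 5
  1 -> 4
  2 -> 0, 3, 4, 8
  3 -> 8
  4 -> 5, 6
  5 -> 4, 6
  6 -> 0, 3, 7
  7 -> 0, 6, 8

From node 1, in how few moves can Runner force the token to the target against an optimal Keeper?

4

A0 = {8}
A1: add {3, 7} — 3 (Runner) has 3→8; 7 (Runner) has 7→8.
A2: add {6} — 6 (Runner) has 6→3.
A3: add {4, 5} — 4 (Runner) has 4→6; 5 (Runner) has 5→6.
A4: add {0, 1} — 0 (Runner) has 0→5; 1 (Runner) has 1→4.
1 enters the attractor at level 4, so Runner can force the target in 4 moves from there.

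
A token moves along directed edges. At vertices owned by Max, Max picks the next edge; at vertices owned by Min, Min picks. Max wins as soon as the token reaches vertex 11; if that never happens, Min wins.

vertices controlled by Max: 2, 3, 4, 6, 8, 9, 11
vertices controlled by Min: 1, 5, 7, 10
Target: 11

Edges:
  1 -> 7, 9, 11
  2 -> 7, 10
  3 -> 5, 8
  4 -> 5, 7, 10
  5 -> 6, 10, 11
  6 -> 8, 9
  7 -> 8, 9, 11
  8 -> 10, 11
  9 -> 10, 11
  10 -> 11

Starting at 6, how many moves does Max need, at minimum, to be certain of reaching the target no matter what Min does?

2

A0 = {11}
A1: add {8, 9, 10} — 8 (Max) has 8→11; 9 (Max) has 9→11; 10 (Min): all of {11} already in.
A2: add {2, 3, 4, 6, 7} — 2 (Max) has 2→10; 3 (Max) has 3→8; 4 (Max) has 4→10; 6 (Max) has 6→8; 7 (Min): all of {8, 9, 11} already in.
6 enters the attractor at level 2, so Max can force the target in 2 moves from there.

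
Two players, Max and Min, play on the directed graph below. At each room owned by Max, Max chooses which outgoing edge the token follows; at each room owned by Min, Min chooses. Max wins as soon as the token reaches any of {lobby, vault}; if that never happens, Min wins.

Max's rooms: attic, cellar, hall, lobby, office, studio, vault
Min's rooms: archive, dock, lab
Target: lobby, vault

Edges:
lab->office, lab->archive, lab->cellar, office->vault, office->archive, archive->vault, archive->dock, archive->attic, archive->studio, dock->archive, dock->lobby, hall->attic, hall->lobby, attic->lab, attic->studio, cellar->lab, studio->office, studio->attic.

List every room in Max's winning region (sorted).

attic, hall, lobby, office, studio, vault

A0 = {lobby, vault}
A1: add {hall, office} — office (Max) has office→vault; hall (Max) has hall→lobby.
A2: add {studio} — studio (Max) has studio→office.
A3: add {attic} — attic (Max) has attic→studio.
A4 = A3; e.g. lab (Min) can still go to archive. Fixed point.
Max's winning region = {attic, hall, lobby, office, studio, vault}.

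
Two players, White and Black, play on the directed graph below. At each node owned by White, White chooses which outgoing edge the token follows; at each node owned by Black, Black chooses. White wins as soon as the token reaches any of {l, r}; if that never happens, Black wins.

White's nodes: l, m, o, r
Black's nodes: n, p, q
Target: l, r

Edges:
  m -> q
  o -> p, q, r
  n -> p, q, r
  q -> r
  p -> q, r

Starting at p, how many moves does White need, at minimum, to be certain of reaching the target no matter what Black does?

A0 = {l, r}
A1: add {o, q} — o (White) has o→r; q (Black): all of {r} already in.
A2: add {m, p} — m (White) has m→q; p (Black): all of {q, r} already in.
p enters the attractor at level 2, so White can force the target in 2 moves from there.

2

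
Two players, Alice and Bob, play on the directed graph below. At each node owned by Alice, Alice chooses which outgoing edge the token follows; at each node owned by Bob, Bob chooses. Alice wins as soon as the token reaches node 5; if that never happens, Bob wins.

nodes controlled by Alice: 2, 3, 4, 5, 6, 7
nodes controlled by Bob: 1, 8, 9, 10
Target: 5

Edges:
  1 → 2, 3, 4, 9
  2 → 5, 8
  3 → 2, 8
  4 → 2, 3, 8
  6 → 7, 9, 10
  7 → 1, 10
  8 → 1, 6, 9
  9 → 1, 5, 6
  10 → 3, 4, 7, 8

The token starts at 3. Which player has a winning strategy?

A0 = {5}
A1: add {2} — 2 (Alice) has 2→5.
A2: add {3, 4} — 3 (Alice) has 3→2; 4 (Alice) has 4→2.
A3 = A2; e.g. 1 (Bob) can still go to 9. Fixed point.
3 ∈ A2, so Alice can force the target.

Alice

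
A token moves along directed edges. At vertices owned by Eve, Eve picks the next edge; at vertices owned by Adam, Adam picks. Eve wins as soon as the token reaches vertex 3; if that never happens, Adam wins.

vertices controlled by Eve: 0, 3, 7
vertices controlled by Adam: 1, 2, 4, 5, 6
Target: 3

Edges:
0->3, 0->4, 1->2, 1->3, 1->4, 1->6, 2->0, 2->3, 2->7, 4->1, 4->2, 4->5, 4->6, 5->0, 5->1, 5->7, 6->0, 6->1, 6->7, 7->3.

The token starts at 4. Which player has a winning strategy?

Adam

A0 = {3}
A1: add {0, 7} — 0 (Eve) has 0→3; 7 (Eve) has 7→3.
A2: add {2} — 2 (Adam): all of {0, 3, 7} already in.
A3 = A2; e.g. 1 (Adam) can still go to 4. Fixed point.
4 never enters the attractor, so Adam can avoid the target forever.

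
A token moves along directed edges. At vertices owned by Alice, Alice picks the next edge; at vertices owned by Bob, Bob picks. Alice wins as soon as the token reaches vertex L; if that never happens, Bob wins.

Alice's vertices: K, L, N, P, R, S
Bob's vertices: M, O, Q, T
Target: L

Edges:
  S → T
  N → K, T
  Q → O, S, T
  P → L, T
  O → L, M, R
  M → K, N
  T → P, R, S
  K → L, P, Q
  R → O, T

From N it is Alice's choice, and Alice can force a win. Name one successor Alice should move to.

K

A0 = {L}
A1: add {K, P} — K (Alice) has K→L; P (Alice) has P→L.
A2: add {N} — N (Alice) has N→K.
A3: add {M} — M (Bob): all of {K, N} already in.
A4 = A3; e.g. O (Bob) can still go to R. Fixed point.
From N, successor K is in the attractor (rank 1); the other successor T is not.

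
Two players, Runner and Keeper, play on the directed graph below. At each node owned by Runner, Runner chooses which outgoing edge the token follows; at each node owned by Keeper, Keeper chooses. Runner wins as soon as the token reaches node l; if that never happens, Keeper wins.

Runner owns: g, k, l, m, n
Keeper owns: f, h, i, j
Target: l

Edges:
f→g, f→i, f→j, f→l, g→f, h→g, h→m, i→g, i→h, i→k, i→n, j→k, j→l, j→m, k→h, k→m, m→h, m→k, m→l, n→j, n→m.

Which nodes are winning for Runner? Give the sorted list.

A0 = {l}
A1: add {m} — m (Runner) has m→l.
A2: add {k, n} — k (Runner) has k→m; n (Runner) has n→m.
A3: add {j} — j (Keeper): all of {k, l, m} already in.
A4 = A3; e.g. f (Keeper) can still go to g. Fixed point.
Runner's winning region = {j, k, l, m, n}.

j, k, l, m, n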